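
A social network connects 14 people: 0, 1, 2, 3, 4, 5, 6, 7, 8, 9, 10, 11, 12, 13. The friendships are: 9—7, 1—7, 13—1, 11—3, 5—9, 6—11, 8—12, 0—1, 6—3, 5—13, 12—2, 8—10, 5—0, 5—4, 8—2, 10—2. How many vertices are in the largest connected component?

Starting from 3 we can reach 3, 6, 11. That is one component of size 3.
Starting from 2 we can reach 2, 8, 10, 12. That is one component of size 4.
Starting from 0 we can reach 0, 1, 4, 5, 7, 9, 13. That is one component of size 7.
The largest has 7 vertices.

7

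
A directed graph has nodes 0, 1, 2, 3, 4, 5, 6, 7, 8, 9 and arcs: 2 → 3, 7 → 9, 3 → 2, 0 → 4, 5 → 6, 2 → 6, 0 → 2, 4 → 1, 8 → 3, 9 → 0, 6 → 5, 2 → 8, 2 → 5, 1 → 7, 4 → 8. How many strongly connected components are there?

3

{0, 1, 4, 7, 9} are all mutually reachable — one SCC of size 5.
{2, 3, 8} are all mutually reachable — one SCC of size 3.
{5, 6} are all mutually reachable — one SCC of size 2.
That gives 3 strongly connected components.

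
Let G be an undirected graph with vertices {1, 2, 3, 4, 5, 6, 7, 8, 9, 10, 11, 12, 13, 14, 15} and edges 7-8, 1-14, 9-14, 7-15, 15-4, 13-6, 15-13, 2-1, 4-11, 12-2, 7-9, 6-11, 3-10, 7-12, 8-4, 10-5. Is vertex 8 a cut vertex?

Deleting 8 leaves 2 components (was 2), so 8 is not a cut vertex.

No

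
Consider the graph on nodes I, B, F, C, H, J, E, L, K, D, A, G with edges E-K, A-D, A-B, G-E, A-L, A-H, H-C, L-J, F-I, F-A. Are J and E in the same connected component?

No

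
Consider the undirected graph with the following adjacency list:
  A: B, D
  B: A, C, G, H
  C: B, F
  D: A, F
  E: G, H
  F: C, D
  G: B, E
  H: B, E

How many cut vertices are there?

1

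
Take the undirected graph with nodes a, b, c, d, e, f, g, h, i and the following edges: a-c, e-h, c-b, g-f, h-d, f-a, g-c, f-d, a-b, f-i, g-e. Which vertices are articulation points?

f

Removing f increases the component count from 1 to 2, so f is a cut vertex.
By contrast removing a leaves 1 component; it is not a cut vertex. No other vertex is a cut vertex either.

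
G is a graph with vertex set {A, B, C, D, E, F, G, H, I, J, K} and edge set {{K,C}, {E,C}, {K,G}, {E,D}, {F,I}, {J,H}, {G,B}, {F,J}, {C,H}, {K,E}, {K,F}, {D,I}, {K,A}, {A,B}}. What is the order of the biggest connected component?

11

Starting from A we can reach A, B, C, D, E, F, G, H, I, J, K. That is one component of size 11.
The largest has 11 vertices.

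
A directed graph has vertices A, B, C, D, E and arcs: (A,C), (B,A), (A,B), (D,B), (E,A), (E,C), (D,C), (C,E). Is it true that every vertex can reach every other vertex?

There is no directed path from C to D, so the graph is not strongly connected.

No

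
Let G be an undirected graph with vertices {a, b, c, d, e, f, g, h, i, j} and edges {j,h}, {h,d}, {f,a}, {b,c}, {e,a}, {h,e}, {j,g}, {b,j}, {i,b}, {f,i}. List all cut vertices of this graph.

Removing b increases the component count from 1 to 2, so b is a cut vertex.
Removing h increases the component count from 1 to 2, so h is a cut vertex.
Removing j increases the component count from 1 to 2, so j is a cut vertex.
By contrast removing e leaves 1 component; it is not a cut vertex. No other vertex is a cut vertex either.

b, h, j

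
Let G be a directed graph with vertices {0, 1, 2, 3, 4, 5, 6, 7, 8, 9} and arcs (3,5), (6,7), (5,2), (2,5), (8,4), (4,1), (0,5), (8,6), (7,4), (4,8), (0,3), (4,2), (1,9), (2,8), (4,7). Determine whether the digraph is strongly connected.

No

There is no directed path from 9 to 8, so the graph is not strongly connected.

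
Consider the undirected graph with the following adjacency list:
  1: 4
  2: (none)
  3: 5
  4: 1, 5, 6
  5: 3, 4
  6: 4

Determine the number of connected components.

2 is isolated — a component by itself.
Starting from 1 we can reach 1, 3, 4, 5, 6. That is one component of size 5.
Total: 2 components.

2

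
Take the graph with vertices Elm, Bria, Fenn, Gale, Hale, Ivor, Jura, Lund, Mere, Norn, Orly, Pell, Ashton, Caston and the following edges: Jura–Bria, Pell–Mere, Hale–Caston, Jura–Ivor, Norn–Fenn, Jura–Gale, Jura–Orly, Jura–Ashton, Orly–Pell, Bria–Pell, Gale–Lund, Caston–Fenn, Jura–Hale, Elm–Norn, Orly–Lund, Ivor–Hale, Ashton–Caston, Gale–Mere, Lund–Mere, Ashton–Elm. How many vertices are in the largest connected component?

Starting from Elm we can reach Elm, Bria, Fenn, Gale, Hale, Ivor, Jura, Lund, Mere, Norn, Orly, Pell, Ashton, Caston. That is one component of size 14.
The largest has 14 vertices.

14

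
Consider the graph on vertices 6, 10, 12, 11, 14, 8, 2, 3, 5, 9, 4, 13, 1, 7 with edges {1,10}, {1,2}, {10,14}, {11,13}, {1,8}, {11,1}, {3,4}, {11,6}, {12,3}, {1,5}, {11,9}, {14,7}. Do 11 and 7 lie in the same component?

From 11 we can reach 1, 2, 5, 6, 7, 8, 9, 10, 11, 13, 14, which includes 7.

Yes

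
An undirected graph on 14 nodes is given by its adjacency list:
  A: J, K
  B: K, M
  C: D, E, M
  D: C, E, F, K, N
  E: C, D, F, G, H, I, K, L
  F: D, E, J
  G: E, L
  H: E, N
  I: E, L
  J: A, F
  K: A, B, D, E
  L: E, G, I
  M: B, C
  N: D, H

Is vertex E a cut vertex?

Deleting E raises the number of components from 1 to 2, so E is a cut vertex.

Yes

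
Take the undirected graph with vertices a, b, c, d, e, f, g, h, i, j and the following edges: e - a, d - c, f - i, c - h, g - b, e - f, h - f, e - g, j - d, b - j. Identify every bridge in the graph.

a-e, f-i

The edges on the cycle e-g-b-j-d-c-h-f-e are not bridges since each lies on that cycle.
But removing i - f disconnects i from f; removing e - a disconnects e from a — these are bridges.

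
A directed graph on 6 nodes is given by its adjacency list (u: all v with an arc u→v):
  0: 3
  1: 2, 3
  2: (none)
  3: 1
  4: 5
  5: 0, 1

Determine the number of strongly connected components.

5

{1, 3} are all mutually reachable — one SCC of size 2.
{4} is an SCC by itself.
{0} is an SCC by itself.
{2} is an SCC by itself.
{5} is an SCC by itself.
That gives 5 strongly connected components.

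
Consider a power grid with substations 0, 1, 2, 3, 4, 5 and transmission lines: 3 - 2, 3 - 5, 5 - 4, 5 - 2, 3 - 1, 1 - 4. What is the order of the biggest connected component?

0 is isolated — a component by itself.
Starting from 1 we can reach 1, 2, 3, 4, 5. That is one component of size 5.
The largest has 5 vertices.

5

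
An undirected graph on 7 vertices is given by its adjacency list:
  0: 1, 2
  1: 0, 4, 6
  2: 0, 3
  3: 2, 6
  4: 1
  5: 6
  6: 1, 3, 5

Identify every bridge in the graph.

The edges on the cycle 6-1-0-2-3-6 are not bridges since each lies on that cycle.
But removing 5-6 disconnects 5 from 6; removing 4-1 disconnects 4 from 1 — these are bridges.

1-4, 5-6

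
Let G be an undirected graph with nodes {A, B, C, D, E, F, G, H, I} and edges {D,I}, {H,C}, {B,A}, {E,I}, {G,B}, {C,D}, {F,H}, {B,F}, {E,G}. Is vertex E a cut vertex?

No

Deleting E leaves 1 component (was 1) (its neighbors G, I remain connected to each other), so E is not a cut vertex.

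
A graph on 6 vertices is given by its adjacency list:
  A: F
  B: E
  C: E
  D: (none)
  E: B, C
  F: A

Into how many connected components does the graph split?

D is isolated — a component by itself.
Starting from A we can reach A, F. That is one component of size 2.
Starting from B we can reach B, C, E. That is one component of size 3.
Total: 3 components.

3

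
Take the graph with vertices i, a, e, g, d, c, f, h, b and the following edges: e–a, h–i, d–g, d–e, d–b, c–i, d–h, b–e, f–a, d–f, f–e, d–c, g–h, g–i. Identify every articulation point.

d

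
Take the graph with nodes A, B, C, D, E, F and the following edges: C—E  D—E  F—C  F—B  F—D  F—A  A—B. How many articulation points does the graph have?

Removing F increases the component count from 1 to 2, so F is a cut vertex.
By contrast removing C leaves 1 component; it is not a cut vertex. No other vertex is a cut vertex either.

1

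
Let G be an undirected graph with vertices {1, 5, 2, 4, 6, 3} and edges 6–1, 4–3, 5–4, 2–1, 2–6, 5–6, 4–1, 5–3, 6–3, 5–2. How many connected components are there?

1

Starting from 1 we can reach 1, 2, 3, 4, 5, 6. That is one component of size 6.
Total: 1 component.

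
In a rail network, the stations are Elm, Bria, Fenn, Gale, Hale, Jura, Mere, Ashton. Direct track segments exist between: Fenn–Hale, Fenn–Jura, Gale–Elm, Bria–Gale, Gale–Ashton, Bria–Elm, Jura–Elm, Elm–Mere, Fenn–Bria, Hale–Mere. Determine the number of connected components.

1

Starting from Elm we can reach Elm, Bria, Fenn, Gale, Hale, Jura, Mere, Ashton. That is one component of size 8.
Total: 1 component.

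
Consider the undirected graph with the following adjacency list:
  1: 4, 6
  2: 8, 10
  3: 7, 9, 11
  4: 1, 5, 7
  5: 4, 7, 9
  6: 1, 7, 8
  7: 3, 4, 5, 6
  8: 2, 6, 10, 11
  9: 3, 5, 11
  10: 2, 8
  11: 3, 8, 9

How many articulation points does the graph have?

Removing 8 increases the component count from 1 to 2, so 8 is a cut vertex.
By contrast removing 4 leaves 1 component; it is not a cut vertex. No other vertex is a cut vertex either.

1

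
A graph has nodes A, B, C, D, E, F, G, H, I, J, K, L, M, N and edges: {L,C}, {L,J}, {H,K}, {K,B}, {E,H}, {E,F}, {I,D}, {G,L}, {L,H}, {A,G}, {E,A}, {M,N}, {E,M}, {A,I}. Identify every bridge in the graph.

A-I, B-K, C-L, D-I, E-F, E-M, H-K, J-L, M-N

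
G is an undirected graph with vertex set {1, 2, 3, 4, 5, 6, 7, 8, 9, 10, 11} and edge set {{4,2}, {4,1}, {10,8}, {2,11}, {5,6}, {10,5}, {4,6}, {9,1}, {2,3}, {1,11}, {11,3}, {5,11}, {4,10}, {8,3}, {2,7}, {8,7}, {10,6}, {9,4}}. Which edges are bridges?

none

The edges on the cycle 2-11-3-2 are not bridges since each lies on that cycle.
Every edge lies on some cycle, so there are no bridges.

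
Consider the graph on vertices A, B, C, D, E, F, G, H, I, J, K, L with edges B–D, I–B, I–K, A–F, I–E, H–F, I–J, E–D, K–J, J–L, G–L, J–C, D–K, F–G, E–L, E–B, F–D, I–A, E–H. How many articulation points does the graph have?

Removing J increases the component count from 1 to 2, so J is a cut vertex.
By contrast removing B leaves 1 component; it is not a cut vertex. No other vertex is a cut vertex either.

1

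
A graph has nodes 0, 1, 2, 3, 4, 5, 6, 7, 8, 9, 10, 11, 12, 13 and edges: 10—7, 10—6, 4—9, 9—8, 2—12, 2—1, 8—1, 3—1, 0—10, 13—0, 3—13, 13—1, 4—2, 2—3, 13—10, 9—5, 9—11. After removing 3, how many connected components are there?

With 3 gone, the remaining components are: {0, 1, 2, 4, 5, 6, 7, 8, 9, 10, 11, 12, 13}.
That is 1 component.

1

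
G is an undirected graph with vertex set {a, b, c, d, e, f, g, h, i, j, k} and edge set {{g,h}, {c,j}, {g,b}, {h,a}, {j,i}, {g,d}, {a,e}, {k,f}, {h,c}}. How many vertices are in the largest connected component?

9

Starting from f we can reach f, k. That is one component of size 2.
Starting from a we can reach a, b, c, d, e, g, h, i, j. That is one component of size 9.
The largest has 9 vertices.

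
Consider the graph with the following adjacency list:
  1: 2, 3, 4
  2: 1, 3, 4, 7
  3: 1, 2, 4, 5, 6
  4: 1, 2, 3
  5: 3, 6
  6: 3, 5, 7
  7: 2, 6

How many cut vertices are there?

Removing 4, for instance, still leaves 1 component. No single vertex removal increases the component count — the graph has no articulation points.

0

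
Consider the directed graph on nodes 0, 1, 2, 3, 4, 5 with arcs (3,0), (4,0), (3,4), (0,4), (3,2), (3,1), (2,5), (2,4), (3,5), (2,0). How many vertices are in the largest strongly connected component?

2

{0, 4} are all mutually reachable — one SCC of size 2.
{5} is an SCC by itself.
{3} is an SCC by itself.
{2} is an SCC by itself.
{1} is an SCC by itself.
The largest has 2 vertices.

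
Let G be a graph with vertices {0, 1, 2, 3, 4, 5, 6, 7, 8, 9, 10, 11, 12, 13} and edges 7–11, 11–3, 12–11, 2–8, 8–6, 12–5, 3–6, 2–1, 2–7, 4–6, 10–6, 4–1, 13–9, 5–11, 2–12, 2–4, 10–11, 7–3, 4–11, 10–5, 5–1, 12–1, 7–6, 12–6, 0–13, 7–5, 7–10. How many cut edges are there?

The edges on the cycle 2-12-1-5-10-7-2 are not bridges since each lies on that cycle.
But removing 13–9 disconnects 13 from 9; removing 0–13 disconnects 0 from 13 — these are bridges.
That makes 2 bridges.

2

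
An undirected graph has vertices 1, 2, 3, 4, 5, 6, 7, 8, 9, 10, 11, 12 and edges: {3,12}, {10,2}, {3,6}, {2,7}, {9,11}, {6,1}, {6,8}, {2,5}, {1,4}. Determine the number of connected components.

Starting from 9 we can reach 9, 11. That is one component of size 2.
Starting from 2 we can reach 2, 5, 7, 10. That is one component of size 4.
Starting from 1 we can reach 1, 3, 4, 6, 8, 12. That is one component of size 6.
Total: 3 components.

3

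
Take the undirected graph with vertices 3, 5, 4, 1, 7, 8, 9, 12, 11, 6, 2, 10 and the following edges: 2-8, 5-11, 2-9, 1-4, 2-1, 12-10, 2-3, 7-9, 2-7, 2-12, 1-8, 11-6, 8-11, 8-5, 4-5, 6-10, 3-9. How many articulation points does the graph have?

1

Removing 2 increases the component count from 1 to 2, so 2 is a cut vertex.
By contrast removing 8 leaves 1 component; it is not a cut vertex. No other vertex is a cut vertex either.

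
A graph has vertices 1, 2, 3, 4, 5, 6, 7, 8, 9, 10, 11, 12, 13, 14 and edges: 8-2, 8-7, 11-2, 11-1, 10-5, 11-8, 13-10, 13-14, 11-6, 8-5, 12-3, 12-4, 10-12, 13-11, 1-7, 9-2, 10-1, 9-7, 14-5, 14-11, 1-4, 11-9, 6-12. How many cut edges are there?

1

The edges on the cycle 13-14-5-10-13 are not bridges since each lies on that cycle.
But removing 3-12 disconnects 3 from 12 — this is a bridge.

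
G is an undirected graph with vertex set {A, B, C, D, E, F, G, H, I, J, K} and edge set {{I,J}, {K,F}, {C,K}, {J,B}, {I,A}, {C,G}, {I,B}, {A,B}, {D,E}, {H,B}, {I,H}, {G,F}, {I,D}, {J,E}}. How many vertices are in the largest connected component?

Starting from C we can reach C, F, G, K. That is one component of size 4.
Starting from A we can reach A, B, D, E, H, I, J. That is one component of size 7.
The largest has 7 vertices.

7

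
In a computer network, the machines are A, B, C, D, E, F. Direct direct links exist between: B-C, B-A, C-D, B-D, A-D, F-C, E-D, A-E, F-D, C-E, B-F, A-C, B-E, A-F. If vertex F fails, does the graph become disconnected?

No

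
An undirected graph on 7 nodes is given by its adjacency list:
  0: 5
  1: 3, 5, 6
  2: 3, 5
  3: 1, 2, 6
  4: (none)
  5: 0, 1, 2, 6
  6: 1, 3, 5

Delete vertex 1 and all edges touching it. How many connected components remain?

2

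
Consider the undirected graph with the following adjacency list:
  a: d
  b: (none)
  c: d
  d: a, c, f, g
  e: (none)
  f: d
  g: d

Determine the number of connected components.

3

b is isolated — a component by itself.
e is isolated — a component by itself.
Starting from a we can reach a, c, d, f, g. That is one component of size 5.
Total: 3 components.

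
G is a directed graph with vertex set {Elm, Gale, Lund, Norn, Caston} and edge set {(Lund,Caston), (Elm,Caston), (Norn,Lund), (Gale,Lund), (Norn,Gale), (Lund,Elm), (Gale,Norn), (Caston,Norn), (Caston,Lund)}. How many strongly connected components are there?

1

{Elm, Gale, Lund, Norn, Caston} are all mutually reachable — one SCC of size 5.
That gives 1 strongly connected component.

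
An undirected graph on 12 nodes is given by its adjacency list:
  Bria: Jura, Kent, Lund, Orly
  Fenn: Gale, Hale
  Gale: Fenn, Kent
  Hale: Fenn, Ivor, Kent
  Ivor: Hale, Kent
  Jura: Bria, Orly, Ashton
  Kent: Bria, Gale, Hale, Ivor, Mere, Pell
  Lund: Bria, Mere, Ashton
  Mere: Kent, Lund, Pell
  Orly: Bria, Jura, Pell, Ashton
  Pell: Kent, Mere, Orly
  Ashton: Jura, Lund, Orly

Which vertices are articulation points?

Kent

Removing Kent increases the component count from 1 to 2, so Kent is a cut vertex.
By contrast removing Bria leaves 1 component; it is not a cut vertex. No other vertex is a cut vertex either.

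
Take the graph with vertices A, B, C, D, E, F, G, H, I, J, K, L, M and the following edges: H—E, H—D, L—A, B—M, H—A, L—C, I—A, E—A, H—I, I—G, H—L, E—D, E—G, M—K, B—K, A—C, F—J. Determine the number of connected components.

3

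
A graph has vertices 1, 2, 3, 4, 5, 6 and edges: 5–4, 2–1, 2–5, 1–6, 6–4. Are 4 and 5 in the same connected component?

From 4 we can reach 1, 2, 4, 5, 6, which includes 5.

Yes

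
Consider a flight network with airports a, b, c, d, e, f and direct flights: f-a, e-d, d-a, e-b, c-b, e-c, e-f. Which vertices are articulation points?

e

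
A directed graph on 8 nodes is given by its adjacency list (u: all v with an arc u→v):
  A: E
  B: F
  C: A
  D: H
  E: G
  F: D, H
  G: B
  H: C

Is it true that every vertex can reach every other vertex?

From H we can reach every vertex (A, B, C, D, E, F, G, H), and every vertex can reach H (A, B, C, D, E, F, G, H). So the whole graph is one strongly connected component.

Yes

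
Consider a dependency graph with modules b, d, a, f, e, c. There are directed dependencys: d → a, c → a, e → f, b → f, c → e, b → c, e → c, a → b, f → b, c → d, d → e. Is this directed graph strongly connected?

From b we can reach every vertex (a, b, c, d, e, f), and every vertex can reach b (a, b, c, d, e, f). So the whole graph is one strongly connected component.

Yes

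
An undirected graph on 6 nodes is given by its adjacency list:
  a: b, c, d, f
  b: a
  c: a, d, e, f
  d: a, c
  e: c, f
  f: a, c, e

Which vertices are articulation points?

a

Removing a increases the component count from 1 to 2, so a is a cut vertex.
By contrast removing b leaves 1 component; it is not a cut vertex. No other vertex is a cut vertex either.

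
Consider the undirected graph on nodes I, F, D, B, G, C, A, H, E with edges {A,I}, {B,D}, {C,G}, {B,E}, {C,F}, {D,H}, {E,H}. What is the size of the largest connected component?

Starting from A we can reach A, I. That is one component of size 2.
Starting from C we can reach C, F, G. That is one component of size 3.
Starting from B we can reach B, D, E, H. That is one component of size 4.
The largest has 4 vertices.

4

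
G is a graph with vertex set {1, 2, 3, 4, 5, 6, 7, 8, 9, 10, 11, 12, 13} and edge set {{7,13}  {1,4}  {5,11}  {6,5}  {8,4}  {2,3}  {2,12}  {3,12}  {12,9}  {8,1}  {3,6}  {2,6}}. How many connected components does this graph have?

10 is isolated — a component by itself.
Starting from 7 we can reach 7, 13. That is one component of size 2.
Starting from 1 we can reach 1, 4, 8. That is one component of size 3.
Starting from 2 we can reach 2, 3, 5, 6, 9, 11, 12. That is one component of size 7.
Total: 4 components.

4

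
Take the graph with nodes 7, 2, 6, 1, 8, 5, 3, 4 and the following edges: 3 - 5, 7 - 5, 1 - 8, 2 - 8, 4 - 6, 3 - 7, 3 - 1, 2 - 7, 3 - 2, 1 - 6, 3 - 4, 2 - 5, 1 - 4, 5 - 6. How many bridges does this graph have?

0

The edges on the cycle 1-4-6-1 are not bridges since each lies on that cycle.
Every edge lies on some cycle, so there are no bridges.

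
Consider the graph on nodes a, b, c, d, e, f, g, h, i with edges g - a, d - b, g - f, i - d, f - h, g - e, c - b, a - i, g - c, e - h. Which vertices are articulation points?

Removing g increases the component count from 1 to 2, so g is a cut vertex.
By contrast removing a leaves 1 component; it is not a cut vertex. No other vertex is a cut vertex either.

g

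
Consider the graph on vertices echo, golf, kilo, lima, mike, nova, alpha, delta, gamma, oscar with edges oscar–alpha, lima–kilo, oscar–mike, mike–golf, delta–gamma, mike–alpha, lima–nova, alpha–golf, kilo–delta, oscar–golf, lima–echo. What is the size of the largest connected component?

6

Starting from golf we can reach golf, mike, alpha, oscar. That is one component of size 4.
Starting from echo we can reach echo, kilo, lima, nova, delta, gamma. That is one component of size 6.
The largest has 6 vertices.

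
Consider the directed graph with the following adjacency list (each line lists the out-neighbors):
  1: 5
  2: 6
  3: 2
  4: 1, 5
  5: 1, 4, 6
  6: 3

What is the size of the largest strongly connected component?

3

{2, 3, 6} are all mutually reachable — one SCC of size 3.
{1, 4, 5} are all mutually reachable — one SCC of size 3.
The largest has 3 vertices.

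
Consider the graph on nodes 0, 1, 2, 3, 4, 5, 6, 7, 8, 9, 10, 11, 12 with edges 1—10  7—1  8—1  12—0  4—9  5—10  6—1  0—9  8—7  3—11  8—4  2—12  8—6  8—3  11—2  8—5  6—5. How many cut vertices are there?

1

Removing 8 increases the component count from 1 to 2, so 8 is a cut vertex.
By contrast removing 6 leaves 1 component; it is not a cut vertex. No other vertex is a cut vertex either.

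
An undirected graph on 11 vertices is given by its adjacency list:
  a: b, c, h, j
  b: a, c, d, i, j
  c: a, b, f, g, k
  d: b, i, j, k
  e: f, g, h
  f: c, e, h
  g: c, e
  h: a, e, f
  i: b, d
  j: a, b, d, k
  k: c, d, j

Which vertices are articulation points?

Removing b, for instance, still leaves 1 component. No single vertex removal increases the component count — the graph has no articulation points.

none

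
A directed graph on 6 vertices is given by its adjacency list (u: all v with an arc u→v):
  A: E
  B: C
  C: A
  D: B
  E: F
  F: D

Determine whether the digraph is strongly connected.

Yes

From C we can reach every vertex (A, B, C, D, E, F), and every vertex can reach C (A, B, C, D, E, F). So the whole graph is one strongly connected component.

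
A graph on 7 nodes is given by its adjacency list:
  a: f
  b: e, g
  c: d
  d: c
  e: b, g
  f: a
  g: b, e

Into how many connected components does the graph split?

Starting from c we can reach c, d. That is one component of size 2.
Starting from a we can reach a, f. That is one component of size 2.
Starting from b we can reach b, e, g. That is one component of size 3.
Total: 3 components.

3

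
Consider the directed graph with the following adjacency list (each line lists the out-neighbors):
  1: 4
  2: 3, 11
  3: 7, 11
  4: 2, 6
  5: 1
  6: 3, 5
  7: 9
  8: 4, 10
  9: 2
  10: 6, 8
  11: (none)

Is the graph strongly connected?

No

There is no directed path from 11 to 8, so the graph is not strongly connected.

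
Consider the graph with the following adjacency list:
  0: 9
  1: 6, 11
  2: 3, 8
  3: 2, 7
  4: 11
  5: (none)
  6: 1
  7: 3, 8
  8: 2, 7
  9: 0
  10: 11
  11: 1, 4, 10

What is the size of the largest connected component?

5 is isolated — a component by itself.
Starting from 0 we can reach 0, 9. That is one component of size 2.
Starting from 2 we can reach 2, 3, 7, 8. That is one component of size 4.
Starting from 1 we can reach 1, 4, 6, 10, 11. That is one component of size 5.
The largest has 5 vertices.

5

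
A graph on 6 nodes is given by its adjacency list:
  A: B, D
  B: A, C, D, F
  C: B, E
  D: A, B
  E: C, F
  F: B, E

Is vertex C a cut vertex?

No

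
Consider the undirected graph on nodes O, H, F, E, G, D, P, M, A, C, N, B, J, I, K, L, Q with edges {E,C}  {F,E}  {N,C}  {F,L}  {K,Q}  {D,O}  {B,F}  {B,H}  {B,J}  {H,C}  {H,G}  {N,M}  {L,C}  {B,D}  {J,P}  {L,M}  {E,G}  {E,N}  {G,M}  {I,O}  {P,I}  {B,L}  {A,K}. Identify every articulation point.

B, K

Removing B increases the component count from 2 to 3, so B is a cut vertex.
Removing K increases the component count from 2 to 3, so K is a cut vertex.
By contrast removing Q leaves 2 components; it is not a cut vertex. No other vertex is a cut vertex either.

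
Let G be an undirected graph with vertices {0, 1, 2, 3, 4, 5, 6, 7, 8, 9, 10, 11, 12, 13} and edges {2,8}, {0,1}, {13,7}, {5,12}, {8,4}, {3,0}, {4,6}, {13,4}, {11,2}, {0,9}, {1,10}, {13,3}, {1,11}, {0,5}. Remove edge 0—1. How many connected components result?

0 and 1 are still connected via 0-3-13-4-8-2-11-1, so the component count stays at 1.

1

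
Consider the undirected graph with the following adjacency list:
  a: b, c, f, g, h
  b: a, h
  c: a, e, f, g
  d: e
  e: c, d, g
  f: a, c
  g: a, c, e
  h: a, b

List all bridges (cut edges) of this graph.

d-e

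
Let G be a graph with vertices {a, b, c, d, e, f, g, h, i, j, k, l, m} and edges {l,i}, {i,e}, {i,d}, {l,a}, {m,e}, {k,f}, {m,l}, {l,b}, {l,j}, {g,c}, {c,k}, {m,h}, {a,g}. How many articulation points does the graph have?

7

Removing a increases the component count from 1 to 2, so a is a cut vertex.
Removing c increases the component count from 1 to 2, so c is a cut vertex.
Removing g increases the component count from 1 to 2, so g is a cut vertex.
Likewise i, k, l, m are cut vertices.
By contrast removing h leaves 1 component; it is not a cut vertex. No other vertex is a cut vertex either.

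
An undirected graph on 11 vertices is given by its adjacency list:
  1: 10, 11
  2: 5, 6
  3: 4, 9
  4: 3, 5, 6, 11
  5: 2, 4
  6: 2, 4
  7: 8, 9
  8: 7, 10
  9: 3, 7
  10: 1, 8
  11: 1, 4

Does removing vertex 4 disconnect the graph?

Yes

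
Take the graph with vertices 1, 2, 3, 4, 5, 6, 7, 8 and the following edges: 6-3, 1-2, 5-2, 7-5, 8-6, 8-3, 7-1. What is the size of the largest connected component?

4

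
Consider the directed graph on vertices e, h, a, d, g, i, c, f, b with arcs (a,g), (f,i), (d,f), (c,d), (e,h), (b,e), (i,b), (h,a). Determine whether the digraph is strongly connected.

No

There is no directed path from f to c, so the graph is not strongly connected.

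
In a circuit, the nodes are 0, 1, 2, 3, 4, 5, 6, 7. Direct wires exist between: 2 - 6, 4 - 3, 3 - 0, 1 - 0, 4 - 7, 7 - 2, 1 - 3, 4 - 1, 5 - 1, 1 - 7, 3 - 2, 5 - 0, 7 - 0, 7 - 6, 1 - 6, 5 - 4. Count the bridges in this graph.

0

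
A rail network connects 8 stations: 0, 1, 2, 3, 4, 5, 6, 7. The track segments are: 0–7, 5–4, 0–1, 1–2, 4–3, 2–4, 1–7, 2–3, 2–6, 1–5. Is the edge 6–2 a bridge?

Yes

Removing 6–2 leaves no path between 6 and 2: the component count goes from 1 to 2. So it is a bridge.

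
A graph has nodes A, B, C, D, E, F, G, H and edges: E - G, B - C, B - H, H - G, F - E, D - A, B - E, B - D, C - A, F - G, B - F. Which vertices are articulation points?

B

Removing B increases the component count from 1 to 2, so B is a cut vertex.
By contrast removing F leaves 1 component; it is not a cut vertex. No other vertex is a cut vertex either.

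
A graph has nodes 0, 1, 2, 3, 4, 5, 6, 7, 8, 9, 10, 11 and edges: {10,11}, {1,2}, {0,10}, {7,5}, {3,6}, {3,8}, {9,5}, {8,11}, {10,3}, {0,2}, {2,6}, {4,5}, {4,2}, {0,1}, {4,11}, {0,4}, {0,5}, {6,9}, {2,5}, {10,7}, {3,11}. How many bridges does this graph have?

0

The edges on the cycle 0-10-7-5-0 are not bridges since each lies on that cycle.
Every edge lies on some cycle, so there are no bridges.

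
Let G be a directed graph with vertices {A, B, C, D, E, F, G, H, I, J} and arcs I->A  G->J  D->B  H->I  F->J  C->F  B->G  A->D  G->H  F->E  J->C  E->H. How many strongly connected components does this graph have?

1

{A, B, C, D, E, F, G, H, I, J} are all mutually reachable — one SCC of size 10.
That gives 1 strongly connected component.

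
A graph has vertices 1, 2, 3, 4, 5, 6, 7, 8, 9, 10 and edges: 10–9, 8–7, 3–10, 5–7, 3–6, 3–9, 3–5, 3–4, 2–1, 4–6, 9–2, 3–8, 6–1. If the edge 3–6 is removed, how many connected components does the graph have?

3 and 6 are still connected via 3-4-6, so the component count stays at 1.

1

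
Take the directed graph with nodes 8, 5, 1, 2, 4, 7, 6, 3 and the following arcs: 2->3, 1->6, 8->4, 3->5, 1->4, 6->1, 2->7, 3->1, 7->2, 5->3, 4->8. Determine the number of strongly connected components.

{3, 5} are all mutually reachable — one SCC of size 2.
{1, 6} are all mutually reachable — one SCC of size 2.
{4, 8} are all mutually reachable — one SCC of size 2.
{2, 7} are all mutually reachable — one SCC of size 2.
That gives 4 strongly connected components.

4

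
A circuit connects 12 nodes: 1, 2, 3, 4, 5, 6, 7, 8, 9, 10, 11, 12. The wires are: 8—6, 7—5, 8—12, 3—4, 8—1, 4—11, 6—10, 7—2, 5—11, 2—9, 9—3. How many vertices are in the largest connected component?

Starting from 1 we can reach 1, 6, 8, 10, 12. That is one component of size 5.
Starting from 2 we can reach 2, 3, 4, 5, 7, 9, 11. That is one component of size 7.
The largest has 7 vertices.

7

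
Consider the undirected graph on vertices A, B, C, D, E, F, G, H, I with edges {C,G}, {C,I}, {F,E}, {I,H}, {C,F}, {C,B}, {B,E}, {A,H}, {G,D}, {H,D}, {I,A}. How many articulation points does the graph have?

1

Removing C increases the component count from 1 to 2, so C is a cut vertex.
By contrast removing A leaves 1 component; it is not a cut vertex. No other vertex is a cut vertex either.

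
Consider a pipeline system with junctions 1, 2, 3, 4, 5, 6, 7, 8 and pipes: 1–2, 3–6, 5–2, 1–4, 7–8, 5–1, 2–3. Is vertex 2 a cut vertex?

Deleting 2 raises the number of components from 2 to 3, so 2 is a cut vertex.

Yes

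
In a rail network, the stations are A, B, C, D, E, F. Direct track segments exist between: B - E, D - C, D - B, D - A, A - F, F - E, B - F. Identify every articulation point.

D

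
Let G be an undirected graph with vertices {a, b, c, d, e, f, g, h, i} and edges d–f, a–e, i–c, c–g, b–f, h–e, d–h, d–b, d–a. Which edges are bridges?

The edges on the cycle d-b-f-d are not bridges since each lies on that cycle.
But removing i–c disconnects i from c; removing g–c disconnects g from c — these are bridges.

c-g, c-i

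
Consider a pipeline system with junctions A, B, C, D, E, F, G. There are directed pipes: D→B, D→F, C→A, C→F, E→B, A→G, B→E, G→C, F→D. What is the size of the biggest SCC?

3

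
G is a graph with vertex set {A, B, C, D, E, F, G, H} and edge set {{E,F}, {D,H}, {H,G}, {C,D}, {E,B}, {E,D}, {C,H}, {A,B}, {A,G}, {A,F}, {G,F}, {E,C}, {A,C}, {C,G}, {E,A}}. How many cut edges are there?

0

The edges on the cycle E-A-B-E are not bridges since each lies on that cycle.
Every edge lies on some cycle, so there are no bridges.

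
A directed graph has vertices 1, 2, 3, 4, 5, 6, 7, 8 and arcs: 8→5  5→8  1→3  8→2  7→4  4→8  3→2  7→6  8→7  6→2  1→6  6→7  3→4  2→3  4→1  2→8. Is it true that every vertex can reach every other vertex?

Yes

From 6 we can reach every vertex (1, 2, 3, 4, 5, 6, 7, 8), and every vertex can reach 6 (1, 2, 3, 4, 5, 6, 7, 8). So the whole graph is one strongly connected component.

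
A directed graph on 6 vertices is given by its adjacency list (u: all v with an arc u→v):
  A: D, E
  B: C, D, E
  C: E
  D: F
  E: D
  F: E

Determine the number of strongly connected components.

4

{D, E, F} are all mutually reachable — one SCC of size 3.
{C} is an SCC by itself.
{A} is an SCC by itself.
{B} is an SCC by itself.
That gives 4 strongly connected components.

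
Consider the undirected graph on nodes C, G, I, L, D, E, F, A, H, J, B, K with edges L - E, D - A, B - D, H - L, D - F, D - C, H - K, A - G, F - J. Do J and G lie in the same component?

Yes

From J we can reach A, B, C, D, F, G, J, which includes G.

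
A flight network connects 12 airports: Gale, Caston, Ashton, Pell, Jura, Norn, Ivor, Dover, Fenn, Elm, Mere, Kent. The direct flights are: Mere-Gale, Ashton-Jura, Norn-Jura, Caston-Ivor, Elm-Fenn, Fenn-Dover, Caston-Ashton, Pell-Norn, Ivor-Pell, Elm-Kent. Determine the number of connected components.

3

Starting from Gale we can reach Gale, Mere. That is one component of size 2.
Starting from Elm we can reach Elm, Fenn, Kent, Dover. That is one component of size 4.
Starting from Ivor we can reach Ivor, Jura, Norn, Pell, Ashton, Caston. That is one component of size 6.
Total: 3 components.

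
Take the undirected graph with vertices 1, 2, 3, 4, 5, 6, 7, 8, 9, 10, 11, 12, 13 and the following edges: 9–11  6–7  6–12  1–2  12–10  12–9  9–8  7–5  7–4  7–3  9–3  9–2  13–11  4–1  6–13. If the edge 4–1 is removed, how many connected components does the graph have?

1

4 and 1 are still connected via 4-7-3-9-2-1, so the component count stays at 1.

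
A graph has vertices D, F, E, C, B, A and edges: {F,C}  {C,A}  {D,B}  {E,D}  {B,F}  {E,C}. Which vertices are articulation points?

Removing C increases the component count from 1 to 2, so C is a cut vertex.
By contrast removing F leaves 1 component; it is not a cut vertex. No other vertex is a cut vertex either.

C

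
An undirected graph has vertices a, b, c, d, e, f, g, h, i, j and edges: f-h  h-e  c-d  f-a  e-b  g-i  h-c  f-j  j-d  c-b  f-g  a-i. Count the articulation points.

1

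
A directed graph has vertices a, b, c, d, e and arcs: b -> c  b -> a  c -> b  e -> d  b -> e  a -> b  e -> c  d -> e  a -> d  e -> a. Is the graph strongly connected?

From a we can reach every vertex (a, b, c, d, e), and every vertex can reach a (a, b, c, d, e). So the whole graph is one strongly connected component.

Yes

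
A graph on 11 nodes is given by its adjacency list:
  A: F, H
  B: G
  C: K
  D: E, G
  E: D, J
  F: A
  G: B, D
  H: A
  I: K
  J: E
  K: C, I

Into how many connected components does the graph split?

Starting from C we can reach C, I, K. That is one component of size 3.
Starting from A we can reach A, F, H. That is one component of size 3.
Starting from B we can reach B, D, E, G, J. That is one component of size 5.
Total: 3 components.

3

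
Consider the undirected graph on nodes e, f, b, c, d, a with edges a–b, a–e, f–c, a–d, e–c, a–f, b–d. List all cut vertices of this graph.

a

Removing a increases the component count from 1 to 2, so a is a cut vertex.
By contrast removing d leaves 1 component; it is not a cut vertex. No other vertex is a cut vertex either.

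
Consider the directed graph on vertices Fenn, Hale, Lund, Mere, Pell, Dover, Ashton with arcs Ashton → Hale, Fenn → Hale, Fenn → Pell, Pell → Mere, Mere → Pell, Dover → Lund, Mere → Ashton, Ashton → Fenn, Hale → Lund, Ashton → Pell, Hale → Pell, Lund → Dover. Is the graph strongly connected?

There is no directed path from Dover to Pell, so the graph is not strongly connected.

No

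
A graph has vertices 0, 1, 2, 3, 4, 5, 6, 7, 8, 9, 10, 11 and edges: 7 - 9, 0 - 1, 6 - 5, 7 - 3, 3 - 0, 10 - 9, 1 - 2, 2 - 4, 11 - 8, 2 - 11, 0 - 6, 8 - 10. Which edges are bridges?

The edges on the cycle 7-3-0-1-2-11-8-10-9-7 are not bridges since each lies on that cycle.
But removing 4 - 2 disconnects 4 from 2; removing 6 - 5 disconnects 6 from 5; removing 6 - 0 disconnects 6 from 0 — these are bridges.

0-6, 2-4, 5-6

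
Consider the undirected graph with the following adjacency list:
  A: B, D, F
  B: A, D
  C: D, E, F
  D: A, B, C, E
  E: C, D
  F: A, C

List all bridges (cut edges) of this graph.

none

The edges on the cycle A-F-C-D-A are not bridges since each lies on that cycle.
Every edge lies on some cycle, so there are no bridges.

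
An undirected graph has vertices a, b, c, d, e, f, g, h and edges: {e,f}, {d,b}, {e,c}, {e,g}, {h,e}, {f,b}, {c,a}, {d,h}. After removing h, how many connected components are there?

With h gone, the remaining components are: {a, b, c, d, e, f, g}.
That is 1 component.

1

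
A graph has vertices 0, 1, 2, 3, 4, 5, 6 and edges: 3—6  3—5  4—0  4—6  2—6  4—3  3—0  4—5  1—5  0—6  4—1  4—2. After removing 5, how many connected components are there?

1

With 5 gone, the remaining components are: {0, 1, 2, 3, 4, 6}.
That is 1 component.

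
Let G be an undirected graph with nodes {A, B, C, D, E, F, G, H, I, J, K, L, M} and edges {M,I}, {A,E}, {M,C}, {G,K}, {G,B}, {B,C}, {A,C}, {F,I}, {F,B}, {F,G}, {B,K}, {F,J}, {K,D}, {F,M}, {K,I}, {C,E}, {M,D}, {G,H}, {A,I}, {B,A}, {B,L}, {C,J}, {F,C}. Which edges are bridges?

B-L, G-H

The edges on the cycle F-G-B-A-C-F are not bridges since each lies on that cycle.
But removing L - B disconnects L from B; removing G - H disconnects G from H — these are bridges.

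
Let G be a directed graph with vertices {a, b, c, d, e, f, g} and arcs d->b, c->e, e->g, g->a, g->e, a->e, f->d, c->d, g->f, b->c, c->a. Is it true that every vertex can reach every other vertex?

Yes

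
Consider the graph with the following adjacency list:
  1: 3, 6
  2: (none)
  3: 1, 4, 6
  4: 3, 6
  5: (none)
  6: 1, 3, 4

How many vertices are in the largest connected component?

5 is isolated — a component by itself.
2 is isolated — a component by itself.
Starting from 1 we can reach 1, 3, 4, 6. That is one component of size 4.
The largest has 4 vertices.

4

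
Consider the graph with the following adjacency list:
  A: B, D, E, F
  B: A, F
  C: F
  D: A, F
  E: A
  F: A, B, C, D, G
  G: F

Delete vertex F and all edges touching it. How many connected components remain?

3

With F gone, the remaining components are: {C}; {G}; {A, B, D, E}.
That is 3 components.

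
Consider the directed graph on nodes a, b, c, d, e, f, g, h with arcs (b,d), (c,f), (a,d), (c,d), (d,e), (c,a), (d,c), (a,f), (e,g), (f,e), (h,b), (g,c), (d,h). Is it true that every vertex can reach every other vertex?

Yes

From a we can reach every vertex (a, b, c, d, e, f, g, h), and every vertex can reach a (a, b, c, d, e, f, g, h). So the whole graph is one strongly connected component.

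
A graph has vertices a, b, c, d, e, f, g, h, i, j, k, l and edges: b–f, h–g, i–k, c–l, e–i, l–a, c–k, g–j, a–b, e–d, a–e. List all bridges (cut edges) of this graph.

a-b, b-f, d-e, g-h, g-j

The edges on the cycle c-l-a-e-i-k-c are not bridges since each lies on that cycle.
But removing h–g disconnects h from g; removing e–d disconnects e from d; removing a–b disconnects a from b; removing f–b disconnects f from b — these are bridges.
In total 5 edges are bridges.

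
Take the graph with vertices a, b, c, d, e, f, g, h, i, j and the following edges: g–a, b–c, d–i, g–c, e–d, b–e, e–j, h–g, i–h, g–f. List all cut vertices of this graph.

Removing e increases the component count from 1 to 2, so e is a cut vertex.
Removing g increases the component count from 1 to 3, so g is a cut vertex.
By contrast removing b leaves 1 component; it is not a cut vertex. No other vertex is a cut vertex either.

e, g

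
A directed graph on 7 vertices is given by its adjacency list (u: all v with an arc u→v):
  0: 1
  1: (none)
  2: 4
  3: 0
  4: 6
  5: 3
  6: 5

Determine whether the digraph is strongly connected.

No

There is no directed path from 3 to 5, so the graph is not strongly connected.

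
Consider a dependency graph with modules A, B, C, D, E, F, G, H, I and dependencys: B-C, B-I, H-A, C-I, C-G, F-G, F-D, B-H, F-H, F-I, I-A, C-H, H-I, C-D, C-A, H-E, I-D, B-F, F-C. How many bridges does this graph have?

The edges on the cycle B-F-C-B are not bridges since each lies on that cycle.
But removing H-E disconnects H from E — this is a bridge.

1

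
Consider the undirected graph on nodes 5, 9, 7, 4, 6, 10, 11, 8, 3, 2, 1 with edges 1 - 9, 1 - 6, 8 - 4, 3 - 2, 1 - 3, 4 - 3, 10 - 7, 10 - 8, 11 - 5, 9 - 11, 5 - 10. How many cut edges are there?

The edges on the cycle 1-9-11-5-10-8-4-3-1 are not bridges since each lies on that cycle.
But removing 7 - 10 disconnects 7 from 10; removing 2 - 3 disconnects 2 from 3; removing 1 - 6 disconnects 1 from 6 — these are bridges.
That makes 3 bridges.

3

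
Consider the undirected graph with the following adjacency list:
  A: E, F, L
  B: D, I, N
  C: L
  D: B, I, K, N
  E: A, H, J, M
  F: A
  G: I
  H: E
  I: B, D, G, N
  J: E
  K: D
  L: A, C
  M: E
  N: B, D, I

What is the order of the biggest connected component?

8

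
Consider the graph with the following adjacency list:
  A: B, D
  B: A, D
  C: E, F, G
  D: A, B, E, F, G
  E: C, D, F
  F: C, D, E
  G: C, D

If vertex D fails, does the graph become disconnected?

Deleting D raises the number of components from 1 to 2, so D is a cut vertex.

Yes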